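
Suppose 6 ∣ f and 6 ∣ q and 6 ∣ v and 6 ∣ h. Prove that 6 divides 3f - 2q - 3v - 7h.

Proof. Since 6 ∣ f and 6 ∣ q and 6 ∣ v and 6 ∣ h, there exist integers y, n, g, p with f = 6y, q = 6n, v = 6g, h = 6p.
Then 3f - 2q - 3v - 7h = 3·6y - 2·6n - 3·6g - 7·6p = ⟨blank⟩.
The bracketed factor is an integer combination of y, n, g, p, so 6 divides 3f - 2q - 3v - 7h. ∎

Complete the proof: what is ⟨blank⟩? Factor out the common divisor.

6(-3g - 2n - 7p + 3y)

Each term has a factor of 6: 3·6y - 2·6n - 3·6g - 7·6p = 6·(-3g - 2n - 7p + 3y).
Since -3g - 2n - 7p + 3y is an integer, 6 ∣ (3f - 2q - 3v - 7h).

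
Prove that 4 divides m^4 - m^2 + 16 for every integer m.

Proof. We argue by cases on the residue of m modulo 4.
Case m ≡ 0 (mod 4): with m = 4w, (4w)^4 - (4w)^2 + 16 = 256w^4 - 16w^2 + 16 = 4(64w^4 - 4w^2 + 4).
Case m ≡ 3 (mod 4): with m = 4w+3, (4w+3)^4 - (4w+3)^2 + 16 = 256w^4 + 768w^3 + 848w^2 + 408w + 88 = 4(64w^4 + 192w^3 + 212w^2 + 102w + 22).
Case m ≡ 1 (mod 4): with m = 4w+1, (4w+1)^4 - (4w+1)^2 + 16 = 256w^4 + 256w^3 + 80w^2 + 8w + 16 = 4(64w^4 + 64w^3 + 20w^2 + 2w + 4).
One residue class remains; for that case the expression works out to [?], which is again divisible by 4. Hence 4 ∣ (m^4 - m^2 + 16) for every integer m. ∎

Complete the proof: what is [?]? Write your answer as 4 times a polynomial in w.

4(64w^4 + 128w^3 + 92w^2 + 28w + 7)

Only m ≡ 2 (mod 4) is unaccounted for. Put m = 4w+2:
(4w+2)^4 - (4w+2)^2 + 16 expands to 256w^4 + 512w^3 + 368w^2 + 112w + 28,
and factoring out 4 leaves 4(64w^4 + 128w^3 + 92w^2 + 28w + 7).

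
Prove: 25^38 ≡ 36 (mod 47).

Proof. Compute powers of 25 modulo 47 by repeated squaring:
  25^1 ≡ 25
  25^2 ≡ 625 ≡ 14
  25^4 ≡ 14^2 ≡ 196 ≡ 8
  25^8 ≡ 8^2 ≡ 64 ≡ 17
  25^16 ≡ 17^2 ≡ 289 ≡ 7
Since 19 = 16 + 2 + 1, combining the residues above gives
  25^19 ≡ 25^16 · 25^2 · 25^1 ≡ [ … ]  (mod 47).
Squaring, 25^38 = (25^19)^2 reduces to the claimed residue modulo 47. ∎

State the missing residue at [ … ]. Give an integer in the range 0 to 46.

Multiply the listed residues: 7 · 14 · 25 = 98 → 2450.
Reducing modulo 47: 2450 = 52·47 + 6, so 25^19 ≡ 6.

6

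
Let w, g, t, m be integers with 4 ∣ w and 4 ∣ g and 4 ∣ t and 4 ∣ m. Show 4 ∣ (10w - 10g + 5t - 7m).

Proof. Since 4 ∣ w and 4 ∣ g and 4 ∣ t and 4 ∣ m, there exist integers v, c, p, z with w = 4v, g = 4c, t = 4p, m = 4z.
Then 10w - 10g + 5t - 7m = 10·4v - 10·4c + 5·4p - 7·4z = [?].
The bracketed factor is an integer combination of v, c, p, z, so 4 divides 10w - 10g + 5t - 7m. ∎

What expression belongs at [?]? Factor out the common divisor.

Each term has a factor of 4: 10·4v - 10·4c + 5·4p - 7·4z = 4·(-10c + 5p + 10v - 7z).
Since -10c + 5p + 10v - 7z is an integer, 4 ∣ (10w - 10g + 5t - 7m).

4(-10c + 5p + 10v - 7z)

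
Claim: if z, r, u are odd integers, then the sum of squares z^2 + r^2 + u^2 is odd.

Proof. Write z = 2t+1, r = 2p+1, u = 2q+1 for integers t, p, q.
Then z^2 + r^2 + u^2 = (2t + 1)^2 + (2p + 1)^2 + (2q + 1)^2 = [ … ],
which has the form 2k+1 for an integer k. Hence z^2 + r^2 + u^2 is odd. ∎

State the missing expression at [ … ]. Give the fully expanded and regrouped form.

(2t + 1)^2 + (2p + 1)^2 + (2q + 1)^2 = 4p^2 + 4p + 4q^2 + 4q + 4t^2 + 4t + 3
= 2(2p^2 + 2p + 2q^2 + 2q + 2t^2 + 2t + 1) + 1.
Since 2p^2 + 2p + 2q^2 + 2q + 2t^2 + 2t + 1 is an integer, the sum of squares is of the form 2k+1 for an integer k.

2(2p^2 + 2p + 2q^2 + 2q + 2t^2 + 2t + 1) + 1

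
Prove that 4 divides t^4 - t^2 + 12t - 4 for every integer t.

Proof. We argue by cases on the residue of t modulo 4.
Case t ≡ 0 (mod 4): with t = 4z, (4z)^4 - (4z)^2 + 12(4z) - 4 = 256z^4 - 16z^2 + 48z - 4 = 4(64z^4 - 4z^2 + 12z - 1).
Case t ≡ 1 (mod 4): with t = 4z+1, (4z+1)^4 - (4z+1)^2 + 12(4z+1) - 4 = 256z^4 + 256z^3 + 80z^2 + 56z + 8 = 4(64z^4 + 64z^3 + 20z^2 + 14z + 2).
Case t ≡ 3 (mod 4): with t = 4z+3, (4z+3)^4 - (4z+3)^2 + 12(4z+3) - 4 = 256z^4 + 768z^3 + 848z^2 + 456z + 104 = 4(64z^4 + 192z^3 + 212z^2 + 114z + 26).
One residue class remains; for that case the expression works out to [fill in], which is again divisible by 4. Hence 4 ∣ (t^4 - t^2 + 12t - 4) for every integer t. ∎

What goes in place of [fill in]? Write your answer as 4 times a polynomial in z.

4(64z^4 + 128z^3 + 92z^2 + 40z + 8)

Only t ≡ 2 (mod 4) is unaccounted for. Put t = 4z+2:
(4z+2)^4 - (4z+2)^2 + 12(4z+2) - 4 expands to 256z^4 + 512z^3 + 368z^2 + 160z + 32,
and factoring out 4 leaves 4(64z^4 + 128z^3 + 92z^2 + 40z + 8).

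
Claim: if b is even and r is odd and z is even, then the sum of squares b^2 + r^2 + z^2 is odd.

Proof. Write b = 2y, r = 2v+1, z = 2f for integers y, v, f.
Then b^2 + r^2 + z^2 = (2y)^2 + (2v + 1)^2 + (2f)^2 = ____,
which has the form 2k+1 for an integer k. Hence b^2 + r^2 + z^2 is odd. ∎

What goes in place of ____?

(2y)^2 + (2v + 1)^2 + (2f)^2 = 4f^2 + 4v^2 + 4v + 4y^2 + 1
= 2(2f^2 + 2v^2 + 2v + 2y^2) + 1.
Since 2f^2 + 2v^2 + 2v + 2y^2 is an integer, the sum of squares is of the form 2k+1 for an integer k.

2(2f^2 + 2v^2 + 2v + 2y^2) + 1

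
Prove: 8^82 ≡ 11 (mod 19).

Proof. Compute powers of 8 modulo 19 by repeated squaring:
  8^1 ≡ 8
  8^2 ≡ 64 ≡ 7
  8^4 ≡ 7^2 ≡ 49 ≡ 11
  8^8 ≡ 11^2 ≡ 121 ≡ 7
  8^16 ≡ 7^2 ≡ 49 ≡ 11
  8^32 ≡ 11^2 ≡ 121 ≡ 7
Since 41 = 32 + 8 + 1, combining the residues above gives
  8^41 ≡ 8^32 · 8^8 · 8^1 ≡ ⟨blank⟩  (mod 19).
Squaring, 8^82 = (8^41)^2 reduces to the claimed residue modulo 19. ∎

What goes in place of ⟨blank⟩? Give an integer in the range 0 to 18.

8^32 · 8^8 · 8^1 ≡ 7 · 7 · 8 = 392.
392 mod 19 = 12, so 8^41 ≡ 12 (mod 19).

12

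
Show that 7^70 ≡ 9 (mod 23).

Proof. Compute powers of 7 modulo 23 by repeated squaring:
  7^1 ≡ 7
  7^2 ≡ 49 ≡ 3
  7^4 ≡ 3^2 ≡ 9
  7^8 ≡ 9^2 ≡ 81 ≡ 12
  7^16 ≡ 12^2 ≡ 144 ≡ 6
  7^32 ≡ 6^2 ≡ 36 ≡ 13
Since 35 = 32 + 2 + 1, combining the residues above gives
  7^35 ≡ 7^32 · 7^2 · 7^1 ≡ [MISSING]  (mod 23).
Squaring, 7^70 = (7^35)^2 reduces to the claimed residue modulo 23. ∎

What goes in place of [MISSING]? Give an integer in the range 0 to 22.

20

7^32 · 7^2 · 7^1 ≡ 13 · 3 · 7 = 273.
273 mod 23 = 20, so 7^35 ≡ 20 (mod 23).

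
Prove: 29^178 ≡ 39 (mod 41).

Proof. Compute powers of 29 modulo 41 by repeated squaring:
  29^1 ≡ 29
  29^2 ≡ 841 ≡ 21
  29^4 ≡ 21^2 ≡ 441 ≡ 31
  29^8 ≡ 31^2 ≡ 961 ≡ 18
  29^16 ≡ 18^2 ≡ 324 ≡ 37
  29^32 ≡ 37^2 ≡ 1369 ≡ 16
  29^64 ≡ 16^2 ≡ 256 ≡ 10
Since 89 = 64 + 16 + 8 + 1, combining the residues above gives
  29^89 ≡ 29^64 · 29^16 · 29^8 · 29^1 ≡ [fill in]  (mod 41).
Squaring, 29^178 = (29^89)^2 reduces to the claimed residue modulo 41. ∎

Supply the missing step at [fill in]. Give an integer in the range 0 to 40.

30

Multiply the listed residues: 10 · 37 · 18 · 29 = 370 → 6660 → 193140.
Reducing modulo 41: 193140 = 4710·41 + 30, so 29^89 ≡ 30.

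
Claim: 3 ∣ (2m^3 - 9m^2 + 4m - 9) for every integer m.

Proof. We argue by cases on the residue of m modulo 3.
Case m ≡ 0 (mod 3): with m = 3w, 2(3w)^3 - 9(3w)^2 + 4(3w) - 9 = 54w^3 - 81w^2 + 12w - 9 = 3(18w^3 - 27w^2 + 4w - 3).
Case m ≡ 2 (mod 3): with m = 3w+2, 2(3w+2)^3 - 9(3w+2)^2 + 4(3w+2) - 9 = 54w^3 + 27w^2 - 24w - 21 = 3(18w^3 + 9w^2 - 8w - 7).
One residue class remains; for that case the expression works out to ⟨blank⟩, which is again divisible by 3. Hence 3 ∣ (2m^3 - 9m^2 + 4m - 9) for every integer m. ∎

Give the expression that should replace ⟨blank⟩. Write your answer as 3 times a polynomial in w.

3(18w^3 - 9w^2 - 8w - 4)

Only m ≡ 1 (mod 3) is unaccounted for. Put m = 3w+1:
2(3w+1)^3 - 9(3w+1)^2 + 4(3w+1) - 9 expands to 54w^3 - 27w^2 - 24w - 12,
and factoring out 3 leaves 3(18w^3 - 9w^2 - 8w - 4).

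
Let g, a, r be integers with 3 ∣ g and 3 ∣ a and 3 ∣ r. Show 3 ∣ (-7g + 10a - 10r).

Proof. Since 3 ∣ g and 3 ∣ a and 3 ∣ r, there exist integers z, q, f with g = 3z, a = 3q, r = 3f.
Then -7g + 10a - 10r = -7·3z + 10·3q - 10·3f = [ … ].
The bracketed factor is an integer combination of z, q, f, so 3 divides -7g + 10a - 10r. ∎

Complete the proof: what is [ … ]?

Each term has a factor of 3: -7·3z + 10·3q - 10·3f = 3·(-10f + 10q - 7z).
Since -10f + 10q - 7z is an integer, 3 ∣ (-7g + 10a - 10r).

3(-10f + 10q - 7z)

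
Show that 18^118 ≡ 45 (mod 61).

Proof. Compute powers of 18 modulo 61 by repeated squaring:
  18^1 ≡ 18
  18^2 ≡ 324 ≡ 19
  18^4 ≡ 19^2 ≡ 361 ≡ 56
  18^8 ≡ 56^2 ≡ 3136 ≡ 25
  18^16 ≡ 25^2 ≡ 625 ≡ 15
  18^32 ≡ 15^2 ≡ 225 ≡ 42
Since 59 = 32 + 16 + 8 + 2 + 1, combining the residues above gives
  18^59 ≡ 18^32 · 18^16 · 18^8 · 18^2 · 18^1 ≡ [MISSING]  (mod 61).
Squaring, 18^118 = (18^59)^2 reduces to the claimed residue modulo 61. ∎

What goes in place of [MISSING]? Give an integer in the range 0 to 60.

17

18^32 · 18^16 · 18^8 · 18^2 · 18^1 ≡ 42 · 15 · 25 · 19 · 18 = 5386500.
5386500 mod 61 = 17, so 18^59 ≡ 17 (mod 61).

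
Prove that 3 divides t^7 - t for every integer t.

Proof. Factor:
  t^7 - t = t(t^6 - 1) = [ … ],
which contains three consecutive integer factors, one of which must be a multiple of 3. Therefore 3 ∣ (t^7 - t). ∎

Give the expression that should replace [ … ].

(t - 1)t(t + 1)(t^4 + t^2 + 1)

t^6 - 1 = (t^2 - 1)(t^4 + t^2 + 1), and t^2 - 1 = (t-1)(t+1).
So t(t^6 - 1) = (t - 1)t(t + 1)(t^4 + t^2 + 1).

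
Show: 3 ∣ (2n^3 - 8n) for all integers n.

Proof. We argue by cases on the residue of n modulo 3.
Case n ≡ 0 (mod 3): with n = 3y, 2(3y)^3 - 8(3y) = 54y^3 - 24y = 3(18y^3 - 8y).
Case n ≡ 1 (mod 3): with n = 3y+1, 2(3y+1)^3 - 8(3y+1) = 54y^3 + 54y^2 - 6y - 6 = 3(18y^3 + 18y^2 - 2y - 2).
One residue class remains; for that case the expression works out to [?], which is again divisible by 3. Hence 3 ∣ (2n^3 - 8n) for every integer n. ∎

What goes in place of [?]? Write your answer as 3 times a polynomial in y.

Only n ≡ 2 (mod 3) is unaccounted for. Put n = 3y+2:
2(3y+2)^3 - 8(3y+2) expands to 54y^3 + 108y^2 + 48y,
and factoring out 3 leaves 3(18y^3 + 36y^2 + 16y).

3(18y^3 + 36y^2 + 16y)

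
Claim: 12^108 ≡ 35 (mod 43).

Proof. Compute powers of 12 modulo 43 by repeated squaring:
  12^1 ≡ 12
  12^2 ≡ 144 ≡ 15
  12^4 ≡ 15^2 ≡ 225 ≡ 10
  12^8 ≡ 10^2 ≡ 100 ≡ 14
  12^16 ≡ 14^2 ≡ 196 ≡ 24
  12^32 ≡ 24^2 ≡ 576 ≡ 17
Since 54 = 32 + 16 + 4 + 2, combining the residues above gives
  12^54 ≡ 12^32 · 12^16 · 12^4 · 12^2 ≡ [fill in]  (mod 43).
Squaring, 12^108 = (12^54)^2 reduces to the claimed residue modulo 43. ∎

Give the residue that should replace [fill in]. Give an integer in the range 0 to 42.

12^32 · 12^16 · 12^4 · 12^2 ≡ 17 · 24 · 10 · 15 = 61200.
61200 mod 43 = 11, so 12^54 ≡ 11 (mod 43).

11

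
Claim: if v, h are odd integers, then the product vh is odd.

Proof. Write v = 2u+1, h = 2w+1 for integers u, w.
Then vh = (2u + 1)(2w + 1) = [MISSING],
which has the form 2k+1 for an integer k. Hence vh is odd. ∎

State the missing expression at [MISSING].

2(2uw + u + w) + 1

(2u + 1)(2w + 1) = 4uw + 2u + 2w + 1
= 2(2uw + u + w) + 1.
Since 2uw + u + w is an integer, the product is of the form 2k+1 for an integer k.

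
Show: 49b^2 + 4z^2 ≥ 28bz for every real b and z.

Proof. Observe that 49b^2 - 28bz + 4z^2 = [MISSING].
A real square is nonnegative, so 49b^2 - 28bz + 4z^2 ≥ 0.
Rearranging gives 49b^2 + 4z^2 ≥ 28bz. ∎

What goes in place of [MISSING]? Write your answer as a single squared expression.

The leading and trailing coefficients are 7^2 and 2^2, and 28 = 2·7·2, so the trinomial is (7b - 2z)^2.
Hence 49b^2 - 28bz + 4z^2 ≥ 0.

(7b - 2z)^2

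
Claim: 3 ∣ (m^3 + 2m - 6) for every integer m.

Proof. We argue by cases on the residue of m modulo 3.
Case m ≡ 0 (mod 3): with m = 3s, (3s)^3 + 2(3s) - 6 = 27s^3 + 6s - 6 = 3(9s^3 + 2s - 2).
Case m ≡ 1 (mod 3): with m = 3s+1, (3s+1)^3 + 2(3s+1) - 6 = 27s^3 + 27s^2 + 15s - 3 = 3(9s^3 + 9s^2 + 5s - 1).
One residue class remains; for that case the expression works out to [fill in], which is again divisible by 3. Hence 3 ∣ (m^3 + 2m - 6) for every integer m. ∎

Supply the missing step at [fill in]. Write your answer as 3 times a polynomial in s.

3(9s^3 + 18s^2 + 14s + 2)

The residues treated are {0, 1}, so the missing case is m ≡ 2 (mod 3); write m = 3s+2.
Then (3s+2)^3 + 2(3s+2) - 6 = 27s^3 + 54s^2 + 42s + 6 = 3(9s^3 + 18s^2 + 14s + 2).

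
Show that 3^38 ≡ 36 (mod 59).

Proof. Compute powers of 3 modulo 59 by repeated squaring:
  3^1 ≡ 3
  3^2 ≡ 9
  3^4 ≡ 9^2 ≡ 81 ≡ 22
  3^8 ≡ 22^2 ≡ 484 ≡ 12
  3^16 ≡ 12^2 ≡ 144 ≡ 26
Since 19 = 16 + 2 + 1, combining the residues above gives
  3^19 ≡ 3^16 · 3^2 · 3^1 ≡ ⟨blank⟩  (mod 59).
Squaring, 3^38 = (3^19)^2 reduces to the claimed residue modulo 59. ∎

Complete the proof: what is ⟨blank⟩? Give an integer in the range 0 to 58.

Multiply the listed residues: 26 · 9 · 3 = 234 → 702.
Reducing modulo 59: 702 = 11·59 + 53, so 3^19 ≡ 53.

53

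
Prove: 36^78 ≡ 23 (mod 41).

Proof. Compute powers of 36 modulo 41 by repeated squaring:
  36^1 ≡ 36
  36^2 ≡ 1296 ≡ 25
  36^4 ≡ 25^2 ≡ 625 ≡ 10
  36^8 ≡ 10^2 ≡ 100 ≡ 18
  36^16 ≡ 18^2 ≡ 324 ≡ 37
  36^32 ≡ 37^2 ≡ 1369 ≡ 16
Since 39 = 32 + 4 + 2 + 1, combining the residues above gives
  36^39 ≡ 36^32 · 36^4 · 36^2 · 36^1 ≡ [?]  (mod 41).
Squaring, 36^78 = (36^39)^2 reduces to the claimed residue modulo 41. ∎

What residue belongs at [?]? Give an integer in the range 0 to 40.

36^32 · 36^4 · 36^2 · 36^1 ≡ 16 · 10 · 25 · 36 = 144000.
144000 mod 41 = 8, so 36^39 ≡ 8 (mod 41).

8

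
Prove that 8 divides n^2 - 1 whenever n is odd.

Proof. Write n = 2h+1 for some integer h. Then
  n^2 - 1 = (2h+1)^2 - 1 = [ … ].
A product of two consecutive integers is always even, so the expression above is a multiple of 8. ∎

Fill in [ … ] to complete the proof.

(2h+1)^2 - 1 = 4h^2 + 4h + 1 - 1 = 4h^2 + 4h = 4h(h+1).
Since h and h+1 are consecutive, h(h+1) is even, and 4·(even) is a multiple of 8.

4h(h + 1)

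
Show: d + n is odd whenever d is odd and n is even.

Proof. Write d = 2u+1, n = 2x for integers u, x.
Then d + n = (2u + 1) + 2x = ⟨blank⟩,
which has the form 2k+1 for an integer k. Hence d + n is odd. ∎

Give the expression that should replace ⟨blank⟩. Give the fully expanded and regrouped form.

2(u + x) + 1

Expanding: (2u + 1) + 2x = 2u + 2x + 1.
Every term except the constant is even, so this is 2(u + x) + 1,
and u + x ∈ ℤ gives the required form.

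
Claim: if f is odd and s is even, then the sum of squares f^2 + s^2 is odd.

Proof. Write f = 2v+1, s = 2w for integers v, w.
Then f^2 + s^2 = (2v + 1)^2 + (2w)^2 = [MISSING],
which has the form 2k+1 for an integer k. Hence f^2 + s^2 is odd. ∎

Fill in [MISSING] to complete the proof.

(2v + 1)^2 + (2w)^2 = 4v^2 + 4v + 4w^2 + 1
= 2(2v^2 + 2v + 2w^2) + 1.
Since 2v^2 + 2v + 2w^2 is an integer, the sum of squares is of the form 2k+1 for an integer k.

2(2v^2 + 2v + 2w^2) + 1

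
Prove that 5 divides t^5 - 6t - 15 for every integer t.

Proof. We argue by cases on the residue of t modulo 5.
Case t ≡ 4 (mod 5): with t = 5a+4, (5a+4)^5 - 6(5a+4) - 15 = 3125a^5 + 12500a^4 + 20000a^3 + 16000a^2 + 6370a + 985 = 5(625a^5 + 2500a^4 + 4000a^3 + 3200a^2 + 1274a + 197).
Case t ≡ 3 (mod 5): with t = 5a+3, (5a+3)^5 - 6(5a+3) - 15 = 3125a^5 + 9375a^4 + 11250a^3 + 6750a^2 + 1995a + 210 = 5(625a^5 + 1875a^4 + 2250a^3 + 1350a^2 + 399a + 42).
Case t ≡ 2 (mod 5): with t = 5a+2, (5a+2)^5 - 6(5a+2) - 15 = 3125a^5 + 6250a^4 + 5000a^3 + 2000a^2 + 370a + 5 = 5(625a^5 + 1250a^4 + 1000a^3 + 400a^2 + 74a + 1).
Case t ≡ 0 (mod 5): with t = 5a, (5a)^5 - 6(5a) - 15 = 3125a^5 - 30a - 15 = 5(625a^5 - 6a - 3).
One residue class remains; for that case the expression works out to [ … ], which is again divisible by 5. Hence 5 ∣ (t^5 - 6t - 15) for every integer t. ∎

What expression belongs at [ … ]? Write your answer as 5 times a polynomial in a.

5(625a^5 + 625a^4 + 250a^3 + 50a^2 - a - 4)

The residues treated are {4, 3, 2, 0}, so the missing case is t ≡ 1 (mod 5); write t = 5a+1.
Then (5a+1)^5 - 6(5a+1) - 15 = 3125a^5 + 3125a^4 + 1250a^3 + 250a^2 - 5a - 20 = 5(625a^5 + 625a^4 + 250a^3 + 50a^2 - a - 4).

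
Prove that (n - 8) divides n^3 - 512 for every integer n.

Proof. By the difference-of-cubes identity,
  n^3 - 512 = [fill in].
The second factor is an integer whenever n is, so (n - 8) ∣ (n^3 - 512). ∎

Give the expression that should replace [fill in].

(n - 8)(n^2 + 8n + 64)

a^3 - b^3 = (a - b)(a^2 + ab + b^2). With a = n, b = 8:
n^3 - 512 = (n - 8)(n^2 + 8n + 64).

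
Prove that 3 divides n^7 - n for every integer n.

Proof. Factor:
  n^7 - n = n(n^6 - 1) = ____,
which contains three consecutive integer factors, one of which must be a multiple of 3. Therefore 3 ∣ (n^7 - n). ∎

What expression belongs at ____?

(n - 1)n(n + 1)(n^4 + n^2 + 1)

n^6 - 1 = (n^2 - 1)(n^4 + n^2 + 1), and n^2 - 1 = (n-1)(n+1).
So n(n^6 - 1) = (n - 1)n(n + 1)(n^4 + n^2 + 1).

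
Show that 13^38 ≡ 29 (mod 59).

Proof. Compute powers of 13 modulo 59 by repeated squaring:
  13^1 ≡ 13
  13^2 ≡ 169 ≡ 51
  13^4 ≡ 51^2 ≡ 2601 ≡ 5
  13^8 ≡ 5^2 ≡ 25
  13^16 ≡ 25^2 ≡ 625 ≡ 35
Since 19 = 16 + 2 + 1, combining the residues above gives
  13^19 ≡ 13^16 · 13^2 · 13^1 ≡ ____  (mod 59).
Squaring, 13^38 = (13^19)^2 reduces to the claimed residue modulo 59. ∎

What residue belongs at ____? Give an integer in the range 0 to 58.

13^16 · 13^2 · 13^1 ≡ 35 · 51 · 13 = 23205.
23205 mod 59 = 18, so 13^19 ≡ 18 (mod 59).

18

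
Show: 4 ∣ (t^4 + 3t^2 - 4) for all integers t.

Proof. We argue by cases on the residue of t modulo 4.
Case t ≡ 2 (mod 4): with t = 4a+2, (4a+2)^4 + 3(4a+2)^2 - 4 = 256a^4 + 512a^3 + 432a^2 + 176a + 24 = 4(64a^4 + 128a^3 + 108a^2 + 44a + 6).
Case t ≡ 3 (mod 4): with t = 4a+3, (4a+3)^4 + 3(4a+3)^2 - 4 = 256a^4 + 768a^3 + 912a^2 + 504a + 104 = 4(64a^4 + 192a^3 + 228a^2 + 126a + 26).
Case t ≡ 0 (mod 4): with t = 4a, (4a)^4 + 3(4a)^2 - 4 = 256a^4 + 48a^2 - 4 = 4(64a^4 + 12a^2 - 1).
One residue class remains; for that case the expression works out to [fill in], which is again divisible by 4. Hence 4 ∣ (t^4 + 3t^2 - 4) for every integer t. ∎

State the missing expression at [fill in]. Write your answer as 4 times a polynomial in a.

4(64a^4 + 64a^3 + 36a^2 + 10a)

The residues treated are {2, 3, 0}, so the missing case is t ≡ 1 (mod 4); write t = 4a+1.
Then (4a+1)^4 + 3(4a+1)^2 - 4 = 256a^4 + 256a^3 + 144a^2 + 40a = 4(64a^4 + 64a^3 + 36a^2 + 10a).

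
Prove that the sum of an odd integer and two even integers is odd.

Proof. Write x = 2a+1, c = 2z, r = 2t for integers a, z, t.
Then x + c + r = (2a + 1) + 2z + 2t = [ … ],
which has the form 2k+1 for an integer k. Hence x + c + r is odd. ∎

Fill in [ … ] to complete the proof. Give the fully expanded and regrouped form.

2(a + t + z) + 1

Expanding: (2a + 1) + 2z + 2t = 2a + 2t + 2z + 1.
Every term except the constant is even, so this is 2(a + t + z) + 1,
and a + t + z ∈ ℤ gives the required form.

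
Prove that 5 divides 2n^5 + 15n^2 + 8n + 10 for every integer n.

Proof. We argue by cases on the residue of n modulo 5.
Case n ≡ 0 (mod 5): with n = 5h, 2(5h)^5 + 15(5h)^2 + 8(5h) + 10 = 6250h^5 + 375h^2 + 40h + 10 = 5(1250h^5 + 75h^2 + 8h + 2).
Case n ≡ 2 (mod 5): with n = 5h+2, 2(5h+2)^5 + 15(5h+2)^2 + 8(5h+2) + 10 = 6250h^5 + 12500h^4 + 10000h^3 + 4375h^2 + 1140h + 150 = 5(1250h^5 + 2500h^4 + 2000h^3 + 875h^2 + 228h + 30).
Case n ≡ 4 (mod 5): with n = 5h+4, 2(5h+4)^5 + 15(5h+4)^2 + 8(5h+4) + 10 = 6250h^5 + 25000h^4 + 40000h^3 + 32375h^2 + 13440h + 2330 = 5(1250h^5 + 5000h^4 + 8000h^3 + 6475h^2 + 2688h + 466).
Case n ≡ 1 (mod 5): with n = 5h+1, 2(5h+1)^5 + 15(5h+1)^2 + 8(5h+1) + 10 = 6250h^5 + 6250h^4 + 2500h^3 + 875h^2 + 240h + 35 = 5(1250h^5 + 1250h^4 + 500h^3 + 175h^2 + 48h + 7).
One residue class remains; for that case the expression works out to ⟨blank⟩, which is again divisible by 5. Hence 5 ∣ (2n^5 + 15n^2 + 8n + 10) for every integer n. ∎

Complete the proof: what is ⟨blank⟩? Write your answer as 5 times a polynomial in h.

5(1250h^5 + 3750h^4 + 4500h^3 + 2775h^2 + 908h + 131)

Only n ≡ 3 (mod 5) is unaccounted for. Put n = 5h+3:
2(5h+3)^5 + 15(5h+3)^2 + 8(5h+3) + 10 expands to 6250h^5 + 18750h^4 + 22500h^3 + 13875h^2 + 4540h + 655,
and factoring out 5 leaves 5(1250h^5 + 3750h^4 + 4500h^3 + 2775h^2 + 908h + 131).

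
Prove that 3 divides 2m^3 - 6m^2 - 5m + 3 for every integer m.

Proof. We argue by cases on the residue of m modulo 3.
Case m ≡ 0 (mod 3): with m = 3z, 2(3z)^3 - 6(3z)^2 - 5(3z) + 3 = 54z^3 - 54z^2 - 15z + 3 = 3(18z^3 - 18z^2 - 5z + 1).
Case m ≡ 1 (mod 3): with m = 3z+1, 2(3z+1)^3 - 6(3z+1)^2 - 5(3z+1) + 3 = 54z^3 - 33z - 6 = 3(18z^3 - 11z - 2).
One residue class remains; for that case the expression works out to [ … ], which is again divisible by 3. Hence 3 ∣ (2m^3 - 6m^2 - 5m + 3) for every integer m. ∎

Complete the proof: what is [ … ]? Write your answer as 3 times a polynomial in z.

Only m ≡ 2 (mod 3) is unaccounted for. Put m = 3z+2:
2(3z+2)^3 - 6(3z+2)^2 - 5(3z+2) + 3 expands to 54z^3 + 54z^2 - 15z - 15,
and factoring out 3 leaves 3(18z^3 + 18z^2 - 5z - 5).

3(18z^3 + 18z^2 - 5z - 5)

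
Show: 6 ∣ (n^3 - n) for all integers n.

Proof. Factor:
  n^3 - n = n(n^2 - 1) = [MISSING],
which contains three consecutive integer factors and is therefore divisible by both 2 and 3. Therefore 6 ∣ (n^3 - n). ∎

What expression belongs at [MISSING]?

n(n^2 - 1) = n(n - 1)(n + 1) = (n - 1)n(n + 1).
These three factors are consecutive integers, so their product is divisible by 6.

(n - 1)n(n + 1)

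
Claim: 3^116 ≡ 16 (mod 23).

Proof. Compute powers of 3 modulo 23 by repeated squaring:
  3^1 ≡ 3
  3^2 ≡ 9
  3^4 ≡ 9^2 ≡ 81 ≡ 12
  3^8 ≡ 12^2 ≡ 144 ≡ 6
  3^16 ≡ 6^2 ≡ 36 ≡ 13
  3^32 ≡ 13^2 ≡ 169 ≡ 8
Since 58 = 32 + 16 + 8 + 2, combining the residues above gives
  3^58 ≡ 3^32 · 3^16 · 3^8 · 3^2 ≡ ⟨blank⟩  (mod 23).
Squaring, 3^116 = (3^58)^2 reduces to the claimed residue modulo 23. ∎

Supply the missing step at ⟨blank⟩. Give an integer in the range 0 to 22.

Multiply the listed residues: 8 · 13 · 6 · 9 = 104 → 624 → 5616.
Reducing modulo 23: 5616 = 244·23 + 4, so 3^58 ≡ 4.

4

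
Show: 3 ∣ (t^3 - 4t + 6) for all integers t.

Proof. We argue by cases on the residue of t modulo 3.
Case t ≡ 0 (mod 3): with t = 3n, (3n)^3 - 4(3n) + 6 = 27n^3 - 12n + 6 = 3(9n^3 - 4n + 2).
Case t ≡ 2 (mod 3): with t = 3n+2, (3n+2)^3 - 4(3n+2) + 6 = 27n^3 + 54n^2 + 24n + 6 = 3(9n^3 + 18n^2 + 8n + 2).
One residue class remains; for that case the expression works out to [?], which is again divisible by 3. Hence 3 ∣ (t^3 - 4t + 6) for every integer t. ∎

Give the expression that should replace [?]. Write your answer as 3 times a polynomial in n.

3(9n^3 + 9n^2 - n + 1)

The residues treated are {0, 2}, so the missing case is t ≡ 1 (mod 3); write t = 3n+1.
Then (3n+1)^3 - 4(3n+1) + 6 = 27n^3 + 27n^2 - 3n + 3 = 3(9n^3 + 9n^2 - n + 1).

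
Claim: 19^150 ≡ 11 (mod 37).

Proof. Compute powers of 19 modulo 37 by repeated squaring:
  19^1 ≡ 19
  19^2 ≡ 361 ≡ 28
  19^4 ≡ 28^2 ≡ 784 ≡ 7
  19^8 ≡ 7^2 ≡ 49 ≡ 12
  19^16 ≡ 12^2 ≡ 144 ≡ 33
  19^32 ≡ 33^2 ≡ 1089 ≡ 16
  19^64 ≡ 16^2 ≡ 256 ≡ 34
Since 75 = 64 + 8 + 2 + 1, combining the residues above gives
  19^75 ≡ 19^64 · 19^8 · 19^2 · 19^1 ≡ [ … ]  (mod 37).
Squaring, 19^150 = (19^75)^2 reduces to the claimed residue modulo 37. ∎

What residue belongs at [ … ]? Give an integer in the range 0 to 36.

14

Multiply the listed residues: 34 · 12 · 28 · 19 = 408 → 11424 → 217056.
Reducing modulo 37: 217056 = 5866·37 + 14, so 19^75 ≡ 14.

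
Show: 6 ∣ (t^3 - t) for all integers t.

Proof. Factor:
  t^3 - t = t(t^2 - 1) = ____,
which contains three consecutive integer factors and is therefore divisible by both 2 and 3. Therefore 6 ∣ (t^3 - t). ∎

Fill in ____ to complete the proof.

t(t^2 - 1) = t(t - 1)(t + 1) = (t - 1)t(t + 1).
These three factors are consecutive integers, so their product is divisible by 6.

(t - 1)t(t + 1)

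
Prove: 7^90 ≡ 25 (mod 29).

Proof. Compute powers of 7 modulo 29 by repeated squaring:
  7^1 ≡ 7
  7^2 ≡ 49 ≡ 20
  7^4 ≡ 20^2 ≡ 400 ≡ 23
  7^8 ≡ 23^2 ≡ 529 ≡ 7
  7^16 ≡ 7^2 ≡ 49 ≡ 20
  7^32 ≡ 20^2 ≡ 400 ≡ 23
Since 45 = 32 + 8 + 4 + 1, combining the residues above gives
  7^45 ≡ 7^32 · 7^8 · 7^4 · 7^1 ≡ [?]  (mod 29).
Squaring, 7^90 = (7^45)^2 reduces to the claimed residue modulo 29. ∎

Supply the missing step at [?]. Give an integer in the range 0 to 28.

7^32 · 7^8 · 7^4 · 7^1 ≡ 23 · 7 · 23 · 7 = 25921.
25921 mod 29 = 24, so 7^45 ≡ 24 (mod 29).

24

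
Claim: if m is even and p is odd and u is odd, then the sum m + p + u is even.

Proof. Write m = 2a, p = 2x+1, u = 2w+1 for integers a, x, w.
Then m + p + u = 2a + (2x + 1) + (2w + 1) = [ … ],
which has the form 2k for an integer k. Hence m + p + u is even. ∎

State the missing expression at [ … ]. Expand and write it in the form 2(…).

2(a + w + x + 1)

Expanding: 2a + (2x + 1) + (2w + 1) = 2a + 2w + 2x + 2.
Every term is even; pulling out the factor of 2 gives 2(a + w + x + 1).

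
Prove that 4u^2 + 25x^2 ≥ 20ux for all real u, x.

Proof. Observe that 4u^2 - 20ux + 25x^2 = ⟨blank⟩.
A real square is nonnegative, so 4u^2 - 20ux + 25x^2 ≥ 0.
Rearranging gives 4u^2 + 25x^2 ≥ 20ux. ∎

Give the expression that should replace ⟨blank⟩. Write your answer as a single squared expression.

(2u - 5x)^2

The leading and trailing coefficients are 2^2 and 5^2, and 20 = 2·2·5, so the trinomial is (2u - 5x)^2.
Hence 4u^2 - 20ux + 25x^2 ≥ 0.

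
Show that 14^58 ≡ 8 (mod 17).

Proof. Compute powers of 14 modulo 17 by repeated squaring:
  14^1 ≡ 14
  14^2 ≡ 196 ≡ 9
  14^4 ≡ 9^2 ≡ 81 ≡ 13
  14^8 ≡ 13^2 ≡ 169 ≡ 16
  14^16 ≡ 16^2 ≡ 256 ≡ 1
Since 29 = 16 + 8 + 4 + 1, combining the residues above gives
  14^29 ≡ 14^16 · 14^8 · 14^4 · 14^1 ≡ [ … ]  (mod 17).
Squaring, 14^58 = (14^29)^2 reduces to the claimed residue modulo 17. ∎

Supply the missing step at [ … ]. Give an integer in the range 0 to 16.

Multiply the listed residues: 1 · 16 · 13 · 14 = 16 → 208 → 2912.
Reducing modulo 17: 2912 = 171·17 + 5, so 14^29 ≡ 5.

5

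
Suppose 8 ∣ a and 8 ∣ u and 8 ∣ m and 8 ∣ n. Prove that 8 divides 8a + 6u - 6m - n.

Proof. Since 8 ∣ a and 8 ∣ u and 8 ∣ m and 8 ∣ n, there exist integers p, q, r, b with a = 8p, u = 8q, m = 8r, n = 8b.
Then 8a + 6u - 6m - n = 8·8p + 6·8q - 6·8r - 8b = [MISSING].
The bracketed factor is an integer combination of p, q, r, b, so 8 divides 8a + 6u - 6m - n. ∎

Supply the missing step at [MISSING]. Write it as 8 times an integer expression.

8(-b + 8p + 6q - 6r)

Each term has a factor of 8: 8·8p + 6·8q - 6·8r - 8b = 8·(-b + 8p + 6q - 6r).
Since -b + 8p + 6q - 6r is an integer, 8 ∣ (8a + 6u - 6m - n).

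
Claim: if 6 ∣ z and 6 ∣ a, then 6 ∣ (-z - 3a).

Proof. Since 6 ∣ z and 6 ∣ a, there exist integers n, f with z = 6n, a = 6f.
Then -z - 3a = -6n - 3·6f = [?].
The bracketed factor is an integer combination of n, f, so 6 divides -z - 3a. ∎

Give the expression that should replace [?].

6(-3f - n)

Each term has a factor of 6: -6n - 3·6f = 6·(-3f - n).
Since -3f - n is an integer, 6 ∣ (-z - 3a).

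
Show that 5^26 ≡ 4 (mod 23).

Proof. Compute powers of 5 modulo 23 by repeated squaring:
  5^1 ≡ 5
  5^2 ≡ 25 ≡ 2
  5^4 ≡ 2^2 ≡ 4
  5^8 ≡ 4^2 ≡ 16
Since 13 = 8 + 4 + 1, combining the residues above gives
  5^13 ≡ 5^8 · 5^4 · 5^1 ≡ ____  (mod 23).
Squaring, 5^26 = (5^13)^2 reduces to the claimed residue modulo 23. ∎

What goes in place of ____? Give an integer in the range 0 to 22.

5^8 · 5^4 · 5^1 ≡ 16 · 4 · 5 = 320.
320 mod 23 = 21, so 5^13 ≡ 21 (mod 23).

21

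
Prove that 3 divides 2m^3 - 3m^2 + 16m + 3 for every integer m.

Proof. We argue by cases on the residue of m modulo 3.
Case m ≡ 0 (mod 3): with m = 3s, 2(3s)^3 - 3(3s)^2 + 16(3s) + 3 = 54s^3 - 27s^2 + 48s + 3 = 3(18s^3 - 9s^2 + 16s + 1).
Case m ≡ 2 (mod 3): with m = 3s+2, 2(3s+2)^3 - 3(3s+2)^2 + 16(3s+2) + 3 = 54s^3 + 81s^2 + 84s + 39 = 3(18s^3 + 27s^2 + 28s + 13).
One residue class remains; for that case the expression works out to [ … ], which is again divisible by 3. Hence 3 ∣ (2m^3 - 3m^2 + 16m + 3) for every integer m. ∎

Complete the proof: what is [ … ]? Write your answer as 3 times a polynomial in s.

Only m ≡ 1 (mod 3) is unaccounted for. Put m = 3s+1:
2(3s+1)^3 - 3(3s+1)^2 + 16(3s+1) + 3 expands to 54s^3 + 27s^2 + 48s + 18,
and factoring out 3 leaves 3(18s^3 + 9s^2 + 16s + 6).

3(18s^3 + 9s^2 + 16s + 6)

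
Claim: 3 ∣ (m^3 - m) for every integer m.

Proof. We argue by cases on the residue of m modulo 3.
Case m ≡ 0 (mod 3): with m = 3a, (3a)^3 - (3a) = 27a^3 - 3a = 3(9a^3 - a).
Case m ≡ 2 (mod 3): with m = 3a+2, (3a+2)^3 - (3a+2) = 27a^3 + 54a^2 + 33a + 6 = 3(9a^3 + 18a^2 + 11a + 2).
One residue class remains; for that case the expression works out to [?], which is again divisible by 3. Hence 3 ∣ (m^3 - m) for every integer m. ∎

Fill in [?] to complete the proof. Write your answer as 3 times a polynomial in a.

The residues treated are {0, 2}, so the missing case is m ≡ 1 (mod 3); write m = 3a+1.
Then (3a+1)^3 - (3a+1) = 27a^3 + 27a^2 + 6a = 3(9a^3 + 9a^2 + 2a).

3(9a^3 + 9a^2 + 2a)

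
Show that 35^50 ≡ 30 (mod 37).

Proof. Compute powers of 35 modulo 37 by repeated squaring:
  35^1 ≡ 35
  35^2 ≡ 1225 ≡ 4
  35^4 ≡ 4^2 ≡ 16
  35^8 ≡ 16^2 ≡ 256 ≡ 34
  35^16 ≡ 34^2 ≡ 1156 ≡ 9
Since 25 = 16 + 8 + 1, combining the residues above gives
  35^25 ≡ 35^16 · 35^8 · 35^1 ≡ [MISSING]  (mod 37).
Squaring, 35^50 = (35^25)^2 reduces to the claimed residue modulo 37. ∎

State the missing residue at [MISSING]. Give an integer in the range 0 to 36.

35^16 · 35^8 · 35^1 ≡ 9 · 34 · 35 = 10710.
10710 mod 37 = 17, so 35^25 ≡ 17 (mod 37).

17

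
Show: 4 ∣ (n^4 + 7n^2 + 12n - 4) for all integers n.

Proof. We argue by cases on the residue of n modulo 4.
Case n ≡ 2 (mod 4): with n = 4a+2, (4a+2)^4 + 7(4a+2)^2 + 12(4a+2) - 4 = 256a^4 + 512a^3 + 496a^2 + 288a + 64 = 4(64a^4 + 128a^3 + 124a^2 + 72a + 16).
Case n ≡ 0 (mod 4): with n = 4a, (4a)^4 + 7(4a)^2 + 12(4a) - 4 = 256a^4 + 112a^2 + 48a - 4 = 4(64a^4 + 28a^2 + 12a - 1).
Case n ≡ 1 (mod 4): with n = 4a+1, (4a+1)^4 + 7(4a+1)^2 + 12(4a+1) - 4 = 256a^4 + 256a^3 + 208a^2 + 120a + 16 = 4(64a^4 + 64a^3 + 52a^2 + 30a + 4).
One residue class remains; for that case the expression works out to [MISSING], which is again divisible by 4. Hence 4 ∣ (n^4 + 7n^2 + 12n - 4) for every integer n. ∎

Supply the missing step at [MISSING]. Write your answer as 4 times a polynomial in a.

4(64a^4 + 192a^3 + 244a^2 + 162a + 44)

Only n ≡ 3 (mod 4) is unaccounted for. Put n = 4a+3:
(4a+3)^4 + 7(4a+3)^2 + 12(4a+3) - 4 expands to 256a^4 + 768a^3 + 976a^2 + 648a + 176,
and factoring out 4 leaves 4(64a^4 + 192a^3 + 244a^2 + 162a + 44).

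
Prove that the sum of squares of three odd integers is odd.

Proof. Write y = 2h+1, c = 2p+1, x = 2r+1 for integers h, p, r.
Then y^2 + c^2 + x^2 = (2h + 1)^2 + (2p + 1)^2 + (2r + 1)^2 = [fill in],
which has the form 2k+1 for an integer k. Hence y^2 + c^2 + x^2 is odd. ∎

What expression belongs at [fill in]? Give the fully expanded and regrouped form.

(2h + 1)^2 + (2p + 1)^2 + (2r + 1)^2 = 4h^2 + 4h + 4p^2 + 4p + 4r^2 + 4r + 3
= 2(2h^2 + 2h + 2p^2 + 2p + 2r^2 + 2r + 1) + 1.
Since 2h^2 + 2h + 2p^2 + 2p + 2r^2 + 2r + 1 is an integer, the sum of squares is of the form 2k+1 for an integer k.

2(2h^2 + 2h + 2p^2 + 2p + 2r^2 + 2r + 1) + 1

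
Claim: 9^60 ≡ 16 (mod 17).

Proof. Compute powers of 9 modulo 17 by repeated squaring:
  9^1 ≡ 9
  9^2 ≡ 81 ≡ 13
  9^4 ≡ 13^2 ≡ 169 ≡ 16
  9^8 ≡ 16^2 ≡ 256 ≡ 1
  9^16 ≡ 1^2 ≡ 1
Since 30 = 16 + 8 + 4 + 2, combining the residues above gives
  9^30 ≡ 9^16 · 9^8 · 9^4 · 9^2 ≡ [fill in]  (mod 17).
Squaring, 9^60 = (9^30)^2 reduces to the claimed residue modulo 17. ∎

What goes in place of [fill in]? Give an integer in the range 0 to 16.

Multiply the listed residues: 1 · 1 · 16 · 13 = 1 → 16 → 208.
Reducing modulo 17: 208 = 12·17 + 4, so 9^30 ≡ 4.

4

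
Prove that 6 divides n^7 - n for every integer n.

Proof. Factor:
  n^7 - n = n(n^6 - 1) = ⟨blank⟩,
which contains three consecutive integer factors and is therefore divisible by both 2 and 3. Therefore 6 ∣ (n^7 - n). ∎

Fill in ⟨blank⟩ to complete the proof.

(n - 1)n(n + 1)(n^4 + n^2 + 1)

n^6 - 1 = (n^2 - 1)(n^4 + n^2 + 1), and n^2 - 1 = (n-1)(n+1).
So n(n^6 - 1) = (n - 1)n(n + 1)(n^4 + n^2 + 1).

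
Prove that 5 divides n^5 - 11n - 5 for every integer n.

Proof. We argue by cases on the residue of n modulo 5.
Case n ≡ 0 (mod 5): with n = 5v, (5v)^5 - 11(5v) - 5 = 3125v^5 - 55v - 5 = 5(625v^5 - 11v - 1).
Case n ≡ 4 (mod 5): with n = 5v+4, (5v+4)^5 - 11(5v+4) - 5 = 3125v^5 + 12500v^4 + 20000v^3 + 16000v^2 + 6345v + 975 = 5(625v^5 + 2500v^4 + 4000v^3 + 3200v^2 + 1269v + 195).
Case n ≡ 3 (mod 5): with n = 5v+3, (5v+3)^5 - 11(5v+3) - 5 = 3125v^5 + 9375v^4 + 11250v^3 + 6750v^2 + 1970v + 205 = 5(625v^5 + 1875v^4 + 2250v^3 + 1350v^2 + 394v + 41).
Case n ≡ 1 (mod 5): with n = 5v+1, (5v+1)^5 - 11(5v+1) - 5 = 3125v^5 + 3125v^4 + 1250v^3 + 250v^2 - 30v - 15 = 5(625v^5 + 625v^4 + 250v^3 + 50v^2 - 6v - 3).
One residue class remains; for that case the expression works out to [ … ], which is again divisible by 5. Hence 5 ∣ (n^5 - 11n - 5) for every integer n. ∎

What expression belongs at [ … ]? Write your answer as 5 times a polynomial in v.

The residues treated are {0, 4, 3, 1}, so the missing case is n ≡ 2 (mod 5); write n = 5v+2.
Then (5v+2)^5 - 11(5v+2) - 5 = 3125v^5 + 6250v^4 + 5000v^3 + 2000v^2 + 345v + 5 = 5(625v^5 + 1250v^4 + 1000v^3 + 400v^2 + 69v + 1).

5(625v^5 + 1250v^4 + 1000v^3 + 400v^2 + 69v + 1)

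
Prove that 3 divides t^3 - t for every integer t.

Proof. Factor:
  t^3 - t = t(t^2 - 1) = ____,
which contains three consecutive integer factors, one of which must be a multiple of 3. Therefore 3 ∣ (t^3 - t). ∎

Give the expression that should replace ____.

t(t^2 - 1) = t(t - 1)(t + 1) = (t - 1)t(t + 1).
These three factors are consecutive integers, so their product is divisible by 3.

(t - 1)t(t + 1)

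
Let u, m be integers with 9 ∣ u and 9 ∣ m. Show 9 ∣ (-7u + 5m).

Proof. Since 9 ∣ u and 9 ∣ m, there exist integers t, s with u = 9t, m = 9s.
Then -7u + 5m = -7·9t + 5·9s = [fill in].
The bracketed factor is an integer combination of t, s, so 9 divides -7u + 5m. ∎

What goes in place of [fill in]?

9(5s - 7t)

Pull the common 9 out of every term: -7·9t + 5·9s = 9(5s - 7t).
5s - 7t is an integer, which exhibits the divisibility.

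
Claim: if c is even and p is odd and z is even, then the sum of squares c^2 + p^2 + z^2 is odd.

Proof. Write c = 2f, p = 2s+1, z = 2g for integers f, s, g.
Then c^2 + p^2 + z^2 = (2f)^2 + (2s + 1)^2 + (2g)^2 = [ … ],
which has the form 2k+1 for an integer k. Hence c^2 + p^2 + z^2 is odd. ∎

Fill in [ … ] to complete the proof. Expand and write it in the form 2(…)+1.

(2f)^2 + (2s + 1)^2 + (2g)^2 = 4f^2 + 4g^2 + 4s^2 + 4s + 1
= 2(2f^2 + 2g^2 + 2s^2 + 2s) + 1.
Since 2f^2 + 2g^2 + 2s^2 + 2s is an integer, the sum of squares is of the form 2k+1 for an integer k.

2(2f^2 + 2g^2 + 2s^2 + 2s) + 1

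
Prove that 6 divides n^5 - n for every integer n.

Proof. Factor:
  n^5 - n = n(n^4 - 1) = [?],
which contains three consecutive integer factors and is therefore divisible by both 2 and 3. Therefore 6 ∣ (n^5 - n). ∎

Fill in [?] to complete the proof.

(n - 1)n(n + 1)(n^2 + 1)

n^4 - 1 = (n^2 - 1)(n^2 + 1), and n^2 - 1 = (n-1)(n+1).
So n(n^4 - 1) = (n - 1)n(n + 1)(n^2 + 1).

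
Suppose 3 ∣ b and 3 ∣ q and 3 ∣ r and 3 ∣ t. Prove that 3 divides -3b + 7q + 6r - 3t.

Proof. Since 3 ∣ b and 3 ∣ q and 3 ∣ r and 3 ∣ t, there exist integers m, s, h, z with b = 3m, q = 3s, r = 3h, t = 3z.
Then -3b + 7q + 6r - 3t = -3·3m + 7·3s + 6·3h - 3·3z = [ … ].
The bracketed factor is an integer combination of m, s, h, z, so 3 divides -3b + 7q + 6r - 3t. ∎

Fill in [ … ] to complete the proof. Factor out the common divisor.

Pull the common 3 out of every term: -3·3m + 7·3s + 6·3h - 3·3z = 3(6h - 3m + 7s - 3z).
6h - 3m + 7s - 3z is an integer, which exhibits the divisibility.

3(6h - 3m + 7s - 3z)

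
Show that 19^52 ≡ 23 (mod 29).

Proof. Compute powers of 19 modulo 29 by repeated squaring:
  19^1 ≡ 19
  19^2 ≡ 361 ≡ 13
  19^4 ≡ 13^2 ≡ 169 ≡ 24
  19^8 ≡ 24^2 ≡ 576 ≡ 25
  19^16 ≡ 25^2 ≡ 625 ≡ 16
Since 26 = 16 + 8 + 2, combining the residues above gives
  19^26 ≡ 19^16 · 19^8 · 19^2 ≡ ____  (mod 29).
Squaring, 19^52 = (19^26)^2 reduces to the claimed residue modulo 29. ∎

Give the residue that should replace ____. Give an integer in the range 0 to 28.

9

Multiply the listed residues: 16 · 25 · 13 = 400 → 5200.
Reducing modulo 29: 5200 = 179·29 + 9, so 19^26 ≡ 9.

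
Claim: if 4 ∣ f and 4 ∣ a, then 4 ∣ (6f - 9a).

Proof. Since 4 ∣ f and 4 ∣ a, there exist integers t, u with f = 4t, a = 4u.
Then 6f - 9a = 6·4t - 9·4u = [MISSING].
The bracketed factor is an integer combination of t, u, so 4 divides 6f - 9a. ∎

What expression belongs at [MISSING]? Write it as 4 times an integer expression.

Pull the common 4 out of every term: 6·4t - 9·4u = 4(6t - 9u).
6t - 9u is an integer, which exhibits the divisibility.

4(6t - 9u)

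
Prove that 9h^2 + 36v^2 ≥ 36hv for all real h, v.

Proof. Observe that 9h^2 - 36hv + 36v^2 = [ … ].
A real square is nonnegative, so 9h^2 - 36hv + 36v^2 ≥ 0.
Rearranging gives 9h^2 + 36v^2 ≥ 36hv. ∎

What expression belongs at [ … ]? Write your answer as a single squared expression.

(3h - 6v)^2

9h^2 - 36hv + 36v^2 is a perfect-square trinomial: the outer terms are (3h)^2 and (6v)^2, and the cross term is -2·3h·6v.
So 9h^2 - 36hv + 36v^2 = (3h - 6v)^2 ≥ 0.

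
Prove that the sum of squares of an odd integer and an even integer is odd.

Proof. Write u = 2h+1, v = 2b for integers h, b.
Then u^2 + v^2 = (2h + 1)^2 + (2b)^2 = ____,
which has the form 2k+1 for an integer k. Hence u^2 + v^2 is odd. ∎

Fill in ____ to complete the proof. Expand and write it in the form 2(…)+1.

2(2b^2 + 2h^2 + 2h) + 1

Expanding: (2h + 1)^2 + (2b)^2 = 4b^2 + 4h^2 + 4h + 1.
Every term except the constant is even, so this is 2(2b^2 + 2h^2 + 2h) + 1,
and 2b^2 + 2h^2 + 2h ∈ ℤ gives the required form.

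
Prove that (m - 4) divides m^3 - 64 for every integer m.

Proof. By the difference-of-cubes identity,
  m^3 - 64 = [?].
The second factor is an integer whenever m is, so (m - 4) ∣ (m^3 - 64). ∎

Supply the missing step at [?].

a^3 - b^3 = (a - b)(a^2 + ab + b^2). With a = m, b = 4:
m^3 - 64 = (m - 4)(m^2 + 4m + 16).

(m - 4)(m^2 + 4m + 16)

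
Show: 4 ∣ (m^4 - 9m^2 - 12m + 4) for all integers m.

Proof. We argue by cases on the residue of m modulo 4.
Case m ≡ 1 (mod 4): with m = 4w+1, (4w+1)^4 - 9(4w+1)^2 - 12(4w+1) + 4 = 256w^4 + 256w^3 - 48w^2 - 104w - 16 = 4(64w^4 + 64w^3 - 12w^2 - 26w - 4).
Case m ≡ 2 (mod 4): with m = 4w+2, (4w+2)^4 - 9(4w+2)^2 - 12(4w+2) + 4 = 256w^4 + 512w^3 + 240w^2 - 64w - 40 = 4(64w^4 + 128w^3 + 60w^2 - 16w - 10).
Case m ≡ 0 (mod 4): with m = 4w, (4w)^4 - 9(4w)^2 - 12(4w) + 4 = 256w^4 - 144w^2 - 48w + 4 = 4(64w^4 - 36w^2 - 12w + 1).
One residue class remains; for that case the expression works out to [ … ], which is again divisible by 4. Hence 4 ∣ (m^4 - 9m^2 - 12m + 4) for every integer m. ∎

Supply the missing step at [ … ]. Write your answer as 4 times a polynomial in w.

Only m ≡ 3 (mod 4) is unaccounted for. Put m = 4w+3:
(4w+3)^4 - 9(4w+3)^2 - 12(4w+3) + 4 expands to 256w^4 + 768w^3 + 720w^2 + 168w - 32,
and factoring out 4 leaves 4(64w^4 + 192w^3 + 180w^2 + 42w - 8).

4(64w^4 + 192w^3 + 180w^2 + 42w - 8)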